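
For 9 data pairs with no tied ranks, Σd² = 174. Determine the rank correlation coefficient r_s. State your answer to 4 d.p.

-0.4500

ρ = 1 − 6Σd² / [n(n²−1)] = 1 − 6×174 / (9×80)
  = 1 − 1044/720 = 1 − 1.45000 ≈ -0.4500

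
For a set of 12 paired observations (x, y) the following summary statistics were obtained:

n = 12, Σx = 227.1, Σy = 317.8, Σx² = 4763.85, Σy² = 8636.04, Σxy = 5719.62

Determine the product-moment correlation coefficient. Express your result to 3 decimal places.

-0.921

r = (nΣxy − ΣxΣy) / √[(nΣx² − (Σx)²)(nΣy² − (Σy)²)]
Numerator: 12×5719.62 − 227.1×317.8 = -3536.94
Denominator: √[(57166.2 − 51574.41)(103632.48 − 100996.84)] = √[5591.79 × 2635.64] = 3839.0032
r = -3536.94 / 3839.0032 ≈ -0.921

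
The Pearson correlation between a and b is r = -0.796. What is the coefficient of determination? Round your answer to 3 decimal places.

r² = (-0.796)² = 0.634

0.634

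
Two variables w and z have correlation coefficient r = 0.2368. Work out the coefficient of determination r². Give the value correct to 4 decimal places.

r² = (0.2368)² = 0.0561

0.0561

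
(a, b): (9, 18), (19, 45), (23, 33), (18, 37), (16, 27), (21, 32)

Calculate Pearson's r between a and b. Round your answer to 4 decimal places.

0.6912

n = 6, Σa = 106, Σb = 192, Σa² = 1992, Σb² = 6560, Σab = 3546
nΣab − ΣaΣb = 21276 − 20352 = 924
nΣa² − (Σa)² = 11952 − 11236 = 716; nΣb² − (Σb)² = 39360 − 36864 = 2496
r = 924 / √(716 × 2496) = 924 / 1336.8381 ≈ 0.6912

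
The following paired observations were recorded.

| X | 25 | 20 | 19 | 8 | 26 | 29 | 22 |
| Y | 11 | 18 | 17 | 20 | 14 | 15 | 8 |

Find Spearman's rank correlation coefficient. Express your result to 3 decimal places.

Rank X: 5, 3, 2, 1, 6, 7, 4
Rank Y: 2, 6, 5, 7, 3, 4, 1
d = rank(X) − rank(Y): 3, -3, -3, -6, 3, 3, 3; Σd² = 90
ρ = 1 − 6Σd² / [n(n²−1)] = 1 − 6×90 / (7×48) = 1 − 540/336 ≈ -0.607

-0.607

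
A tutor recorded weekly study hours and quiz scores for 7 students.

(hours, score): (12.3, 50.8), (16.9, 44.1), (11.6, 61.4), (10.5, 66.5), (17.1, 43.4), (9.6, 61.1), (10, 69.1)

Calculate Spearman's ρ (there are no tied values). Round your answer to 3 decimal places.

Rank hours: 5, 6, 4, 3, 7, 1, 2
Rank score: 3, 2, 5, 6, 1, 4, 7
d = rank(hours) − rank(score): 2, 4, -1, -3, 6, -3, -5; Σd² = 100
ρ = 1 − 6Σd² / [n(n²−1)] = 1 − 6×100 / (7×48) = 1 − 600/336 ≈ -0.786

-0.786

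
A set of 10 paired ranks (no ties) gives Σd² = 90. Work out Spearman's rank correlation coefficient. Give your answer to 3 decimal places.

0.455

ρ = 1 − 6Σd² / [n(n²−1)] = 1 − 6×90 / (10×99)
  = 1 − 540/990 = 1 − 0.5455 ≈ 0.455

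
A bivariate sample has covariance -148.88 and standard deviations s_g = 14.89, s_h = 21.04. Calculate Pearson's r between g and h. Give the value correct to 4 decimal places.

r = Cov(g,h) / (s_g · s_h) = -148.88 / (14.89 × 21.04)
  = -148.88 / 313.2856 ≈ -0.4752

-0.4752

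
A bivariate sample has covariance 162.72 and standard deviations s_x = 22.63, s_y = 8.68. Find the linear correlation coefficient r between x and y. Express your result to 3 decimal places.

0.828

r = Cov(x,y) / (s_x · s_y) = 162.72 / (22.63 × 8.68)
  = 162.72 / 196.4284 ≈ 0.828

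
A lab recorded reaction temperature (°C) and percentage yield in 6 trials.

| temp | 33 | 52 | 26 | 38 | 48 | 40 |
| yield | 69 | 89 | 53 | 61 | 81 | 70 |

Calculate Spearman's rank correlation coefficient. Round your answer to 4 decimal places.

Rank temp: 2, 6, 1, 3, 5, 4
Rank yield: 3, 6, 1, 2, 5, 4
d = rank(temp) − rank(yield): -1, 0, 0, 1, 0, 0; Σd² = 2
ρ = 1 − 6Σd² / [n(n²−1)] = 1 − 6×2 / (6×35) = 1 − 12/210 ≈ 0.9429

0.9429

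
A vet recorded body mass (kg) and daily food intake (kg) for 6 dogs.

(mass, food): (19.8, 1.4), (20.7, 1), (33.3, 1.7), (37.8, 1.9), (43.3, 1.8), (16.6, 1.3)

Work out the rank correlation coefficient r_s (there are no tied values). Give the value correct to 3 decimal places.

0.771

Rank mass: 2, 3, 4, 5, 6, 1
Rank food: 3, 1, 4, 6, 5, 2
d = rank(mass) − rank(food): -1, 2, 0, -1, 1, -1; Σd² = 8
ρ = 1 − 6Σd² / [n(n²−1)] = 1 − 6×8 / (6×35) = 1 − 48/210 ≈ 0.771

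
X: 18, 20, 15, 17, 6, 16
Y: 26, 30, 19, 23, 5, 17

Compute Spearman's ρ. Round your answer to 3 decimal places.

Rank X: 5, 6, 2, 4, 1, 3
Rank Y: 5, 6, 3, 4, 1, 2
d = rank(X) − rank(Y): 0, 0, -1, 0, 0, 1; Σd² = 2
ρ = 1 − 6Σd² / [n(n²−1)] = 1 − 6×2 / (6×35) = 1 − 12/210 ≈ 0.943

0.943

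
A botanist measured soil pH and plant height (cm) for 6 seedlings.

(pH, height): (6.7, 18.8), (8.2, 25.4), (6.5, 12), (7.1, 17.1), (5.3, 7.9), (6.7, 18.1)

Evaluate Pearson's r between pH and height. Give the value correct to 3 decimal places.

n = 6, Σx = 40.5, Σy = 99.3, Σx² = 277.77, Σy² = 1825.03, Σxy = 696.79
nΣxy − ΣxΣy = 4180.74 − 4021.65 = 159.09
nΣx² − (Σx)² = 1666.62 − 1640.25 = 26.37; nΣy² − (Σy)² = 10950.18 − 9860.49 = 1089.69
r = 159.09 / √(26.37 × 1089.69) = 159.09 / 169.5144 ≈ 0.939

0.939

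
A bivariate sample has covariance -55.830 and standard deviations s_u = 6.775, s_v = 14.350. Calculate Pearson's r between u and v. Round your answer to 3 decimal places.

-0.574

r = Cov(u,v) / (s_u · s_v) = -55.830 / (6.775 × 14.350)
  = -55.830 / 97.2212 ≈ -0.574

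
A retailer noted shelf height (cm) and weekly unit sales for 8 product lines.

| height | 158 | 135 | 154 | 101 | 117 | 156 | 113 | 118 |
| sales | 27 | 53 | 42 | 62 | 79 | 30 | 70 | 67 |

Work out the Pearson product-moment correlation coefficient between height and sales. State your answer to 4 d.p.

n = 8, Σx = 1052, Σy = 430, Σx² = 141824, Σy² = 25676, Σxy = 53890
nΣxy − ΣxΣy = 431120 − 452360 = -21240
nΣx² − (Σx)² = 1134592 − 1106704 = 27888; nΣy² − (Σy)² = 205408 − 184900 = 20508
r = -21240 / √(27888 × 20508) = -21240 / 23914.9975 ≈ -0.8881

-0.8881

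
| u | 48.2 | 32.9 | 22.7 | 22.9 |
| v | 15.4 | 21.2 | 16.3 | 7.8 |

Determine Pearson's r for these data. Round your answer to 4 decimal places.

n = 4, Σu = 126.7, Σv = 60.7, Σu² = 4445.35, Σv² = 1013.13, Σuv = 1988.39
nΣuv − ΣuΣv = 7953.56 − 7690.69 = 262.87
nΣu² − (Σu)² = 17781.4 − 16052.89 = 1728.51; nΣv² − (Σv)² = 4052.52 − 3684.49 = 368.03
r = 262.87 / √(1728.51 × 368.03) = 262.87 / 797.5861 ≈ 0.3296

0.3296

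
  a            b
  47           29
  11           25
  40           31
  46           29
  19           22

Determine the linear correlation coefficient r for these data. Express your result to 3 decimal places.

0.817

n = 5, Σa = 163, Σb = 136, Σa² = 6407, Σb² = 3752, Σab = 4630
nΣab − ΣaΣb = 23150 − 22168 = 982
nΣa² − (Σa)² = 32035 − 26569 = 5466; nΣb² − (Σb)² = 18760 − 18496 = 264
r = 982 / √(5466 × 264) = 982 / 1201.2593 ≈ 0.817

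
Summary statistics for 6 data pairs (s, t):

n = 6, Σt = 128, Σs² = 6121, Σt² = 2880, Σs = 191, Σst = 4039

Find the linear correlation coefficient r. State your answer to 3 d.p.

r = (nΣst − ΣsΣt) / √[(nΣs² − (Σs)²)(nΣt² − (Σt)²)]
Numerator: 6×4039 − 191×128 = -214
Denominator: √[(36726 − 36481)(17280 − 16384)] = √[245 × 896] = 468.5296
r = -214 / 468.5296 ≈ -0.457

-0.457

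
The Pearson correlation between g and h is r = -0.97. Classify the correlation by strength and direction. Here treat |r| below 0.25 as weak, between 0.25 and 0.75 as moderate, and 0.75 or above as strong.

r = -0.97 < 0 so the relationship is negative.
|r| = 0.97, which falls in the strong range.

strong negative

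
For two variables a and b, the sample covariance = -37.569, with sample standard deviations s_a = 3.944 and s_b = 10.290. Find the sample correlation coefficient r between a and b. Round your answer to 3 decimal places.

-0.926

r = Cov(a,b) / (s_a · s_b) = -37.569 / (3.944 × 10.290)
  = -37.569 / 40.5838 ≈ -0.926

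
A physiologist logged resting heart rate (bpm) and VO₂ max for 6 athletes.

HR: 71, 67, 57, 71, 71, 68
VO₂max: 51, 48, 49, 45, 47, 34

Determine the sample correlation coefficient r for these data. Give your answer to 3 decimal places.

n = 6, Σx = 405, Σy = 274, Σx² = 27485, Σy² = 12696, Σxy = 18474
nΣxy − ΣxΣy = 110844 − 110970 = -126
nΣx² − (Σx)² = 164910 − 164025 = 885; nΣy² − (Σy)² = 76176 − 75076 = 1100
r = -126 / √(885 × 1100) = -126 / 986.6610 ≈ -0.128

-0.128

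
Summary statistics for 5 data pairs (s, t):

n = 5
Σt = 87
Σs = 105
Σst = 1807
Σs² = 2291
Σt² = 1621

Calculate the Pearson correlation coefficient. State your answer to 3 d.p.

r = (nΣst − ΣsΣt) / √[(nΣs² − (Σs)²)(nΣt² − (Σt)²)]
Numerator: 5×1807 − 105×87 = -100
Denominator: √[(11455 − 11025)(8105 − 7569)] = √[430 × 536] = 480.0833
r = -100 / 480.0833 ≈ -0.208

-0.208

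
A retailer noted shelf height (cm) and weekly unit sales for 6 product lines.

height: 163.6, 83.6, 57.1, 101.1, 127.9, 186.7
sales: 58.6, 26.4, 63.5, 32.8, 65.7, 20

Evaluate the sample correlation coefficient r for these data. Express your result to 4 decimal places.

n = 6, Σx = 720, Σy = 267, Σx² = 98450.84, Σy² = 13955.5, Σxy = 30872.96
nΣxy − ΣxΣy = 185237.76 − 192240 = -7002.24
nΣx² − (Σx)² = 590705.04 − 518400 = 72305.04; nΣy² − (Σy)² = 83733 − 71289 = 12444
r = -7002.24 / √(72305.04 × 12444) = -7002.24 / 29996.0650 ≈ -0.2334

-0.2334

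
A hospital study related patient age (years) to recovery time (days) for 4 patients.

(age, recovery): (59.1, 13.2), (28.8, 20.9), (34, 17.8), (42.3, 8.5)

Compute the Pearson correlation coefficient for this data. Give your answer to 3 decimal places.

n = 4, Σx = 164.2, Σy = 60.4, Σx² = 7267.54, Σy² = 1000.14, Σxy = 2346.79
nΣxy − ΣxΣy = 9387.16 − 9917.68 = -530.52
nΣx² − (Σx)² = 29070.16 − 26961.64 = 2108.52; nΣy² − (Σy)² = 4000.56 − 3648.16 = 352.4
r = -530.52 / √(2108.52 × 352.4) = -530.52 / 861.9991 ≈ -0.615

-0.615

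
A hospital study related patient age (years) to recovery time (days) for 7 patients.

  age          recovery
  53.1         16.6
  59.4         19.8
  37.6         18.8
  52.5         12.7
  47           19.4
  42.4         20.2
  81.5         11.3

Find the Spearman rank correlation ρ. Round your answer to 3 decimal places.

-0.464

Rank age: 5, 6, 1, 4, 3, 2, 7
Rank recovery: 3, 6, 4, 2, 5, 7, 1
d = rank(age) − rank(recovery): 2, 0, -3, 2, -2, -5, 6; Σd² = 82
ρ = 1 − 6Σd² / [n(n²−1)] = 1 − 6×82 / (7×48) = 1 − 492/336 ≈ -0.464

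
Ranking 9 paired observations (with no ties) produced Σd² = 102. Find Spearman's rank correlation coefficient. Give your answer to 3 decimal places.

ρ = 1 − 6Σd² / [n(n²−1)] = 1 − 6×102 / (9×80)
  = 1 − 612/720 = 1 − 0.8500 ≈ 0.150

0.150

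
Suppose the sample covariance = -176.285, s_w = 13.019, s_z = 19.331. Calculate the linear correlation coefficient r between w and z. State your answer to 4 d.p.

r = Cov(w,z) / (s_w · s_z) = -176.285 / (13.019 × 19.331)
  = -176.285 / 251.6703 ≈ -0.7005

-0.7005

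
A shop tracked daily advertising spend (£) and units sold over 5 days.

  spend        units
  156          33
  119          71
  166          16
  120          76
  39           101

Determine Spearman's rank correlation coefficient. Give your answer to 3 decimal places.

Rank spend: 4, 2, 5, 3, 1
Rank units: 2, 3, 1, 4, 5
d = rank(spend) − rank(units): 2, -1, 4, -1, -4; Σd² = 38
ρ = 1 − 6Σd² / [n(n²−1)] = 1 − 6×38 / (5×24) = 1 − 228/120 ≈ -0.900

-0.900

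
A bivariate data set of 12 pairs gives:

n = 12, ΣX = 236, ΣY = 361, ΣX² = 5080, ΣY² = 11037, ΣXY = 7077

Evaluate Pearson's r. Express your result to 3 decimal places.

-0.081

r = (nΣXY − ΣXΣY) / √[(nΣX² − (ΣX)²)(nΣY² − (ΣY)²)]
Numerator: 12×7077 − 236×361 = -272
Denominator: √[(60960 − 55696)(132444 − 130321)] = √[5264 × 2123] = 3342.9735
r = -272 / 3342.9735 ≈ -0.081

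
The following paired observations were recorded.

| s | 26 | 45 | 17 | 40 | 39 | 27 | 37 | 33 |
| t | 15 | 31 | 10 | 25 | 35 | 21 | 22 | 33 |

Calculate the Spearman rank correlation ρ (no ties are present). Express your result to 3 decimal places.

Rank s: 2, 8, 1, 7, 6, 3, 5, 4
Rank t: 2, 6, 1, 5, 8, 3, 4, 7
d = rank(s) − rank(t): 0, 2, 0, 2, -2, 0, 1, -3; Σd² = 22
ρ = 1 − 6Σd² / [n(n²−1)] = 1 − 6×22 / (8×63) = 1 − 132/504 ≈ 0.738

0.738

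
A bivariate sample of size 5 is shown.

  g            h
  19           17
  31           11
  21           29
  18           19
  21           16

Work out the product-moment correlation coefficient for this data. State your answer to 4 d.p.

n = 5, Σg = 110, Σh = 92, Σg² = 2528, Σh² = 1868, Σgh = 1951
nΣgh − ΣgΣh = 9755 − 10120 = -365
nΣg² − (Σg)² = 12640 − 12100 = 540; nΣh² − (Σh)² = 9340 − 8464 = 876
r = -365 / √(540 × 876) = -365 / 687.7790 ≈ -0.5307

-0.5307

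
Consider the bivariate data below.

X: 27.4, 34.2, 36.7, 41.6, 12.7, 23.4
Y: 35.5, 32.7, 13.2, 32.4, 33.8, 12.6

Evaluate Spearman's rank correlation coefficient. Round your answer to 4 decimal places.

-0.2571

Rank X: 3, 4, 5, 6, 1, 2
Rank Y: 6, 4, 2, 3, 5, 1
d = rank(X) − rank(Y): -3, 0, 3, 3, -4, 1; Σd² = 44
ρ = 1 − 6Σd² / [n(n²−1)] = 1 − 6×44 / (6×35) = 1 − 264/210 ≈ -0.2571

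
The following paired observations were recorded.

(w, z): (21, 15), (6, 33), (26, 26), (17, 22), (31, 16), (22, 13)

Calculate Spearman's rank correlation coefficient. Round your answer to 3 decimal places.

Rank w: 3, 1, 5, 2, 6, 4
Rank z: 2, 6, 5, 4, 3, 1
d = rank(w) − rank(z): 1, -5, 0, -2, 3, 3; Σd² = 48
ρ = 1 − 6Σd² / [n(n²−1)] = 1 − 6×48 / (6×35) = 1 − 288/210 ≈ -0.371

-0.371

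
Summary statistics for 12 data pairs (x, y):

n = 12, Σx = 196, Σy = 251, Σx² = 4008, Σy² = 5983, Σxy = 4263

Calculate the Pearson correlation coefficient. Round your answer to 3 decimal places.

0.212

r = (nΣxy − ΣxΣy) / √[(nΣx² − (Σx)²)(nΣy² − (Σy)²)]
Numerator: 12×4263 − 196×251 = 1960
Denominator: √[(48096 − 38416)(71796 − 63001)] = √[9680 × 8795] = 9226.8955
r = 1960 / 9226.8955 ≈ 0.212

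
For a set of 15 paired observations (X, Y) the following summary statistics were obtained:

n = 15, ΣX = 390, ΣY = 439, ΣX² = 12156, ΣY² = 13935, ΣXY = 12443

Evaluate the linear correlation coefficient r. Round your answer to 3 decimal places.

0.695

r = (nΣXY − ΣXΣY) / √[(nΣX² − (ΣX)²)(nΣY² − (ΣY)²)]
Numerator: 15×12443 − 390×439 = 15435
Denominator: √[(182340 − 152100)(209025 − 192721)] = √[30240 × 16304] = 22204.3455
r = 15435 / 22204.3455 ≈ 0.695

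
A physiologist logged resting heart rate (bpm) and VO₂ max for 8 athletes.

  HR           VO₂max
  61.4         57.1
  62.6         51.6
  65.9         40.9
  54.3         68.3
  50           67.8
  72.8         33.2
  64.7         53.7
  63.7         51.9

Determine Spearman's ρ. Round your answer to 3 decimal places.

-0.881

Rank HR: 3, 4, 7, 2, 1, 8, 6, 5
Rank VO₂max: 6, 3, 2, 8, 7, 1, 5, 4
d = rank(HR) − rank(VO₂max): -3, 1, 5, -6, -6, 7, 1, 1; Σd² = 158
ρ = 1 − 6Σd² / [n(n²−1)] = 1 − 6×158 / (8×63) = 1 − 948/504 ≈ -0.881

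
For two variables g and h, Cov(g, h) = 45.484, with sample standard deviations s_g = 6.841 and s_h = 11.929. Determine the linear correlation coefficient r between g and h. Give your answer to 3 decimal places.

r = Cov(g,h) / (s_g · s_h) = 45.484 / (6.841 × 11.929)
  = 45.484 / 81.6063 ≈ 0.557

0.557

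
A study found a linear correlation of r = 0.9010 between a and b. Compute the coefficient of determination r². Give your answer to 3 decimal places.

r² = (0.9010)² = 0.812

0.812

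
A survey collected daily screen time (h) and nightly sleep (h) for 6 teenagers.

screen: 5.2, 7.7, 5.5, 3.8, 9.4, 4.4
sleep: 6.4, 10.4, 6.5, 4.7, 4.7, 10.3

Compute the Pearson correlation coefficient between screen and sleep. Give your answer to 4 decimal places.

n = 6, Σx = 36, Σy = 43, Σx² = 238.74, Σy² = 341.64, Σxy = 256.47
nΣxy − ΣxΣy = 1538.82 − 1548 = -9.18
nΣx² − (Σx)² = 1432.44 − 1296 = 136.44; nΣy² − (Σy)² = 2049.84 − 1849 = 200.84
r = -9.18 / √(136.44 × 200.84) = -9.18 / 165.5373 ≈ -0.0555

-0.0555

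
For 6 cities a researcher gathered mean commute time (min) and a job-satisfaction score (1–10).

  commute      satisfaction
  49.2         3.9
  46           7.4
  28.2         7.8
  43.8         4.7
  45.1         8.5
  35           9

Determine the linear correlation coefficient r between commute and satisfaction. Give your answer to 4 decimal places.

n = 6, Σx = 247.3, Σy = 41.3, Σx² = 10509.33, Σy² = 306.15, Σxy = 1656.45
nΣxy − ΣxΣy = 9938.7 − 10213.49 = -274.79
nΣx² − (Σx)² = 63055.98 − 61157.29 = 1898.69; nΣy² − (Σy)² = 1836.9 − 1705.69 = 131.21
r = -274.79 / √(1898.69 × 131.21) = -274.79 / 499.1264 ≈ -0.5505

-0.5505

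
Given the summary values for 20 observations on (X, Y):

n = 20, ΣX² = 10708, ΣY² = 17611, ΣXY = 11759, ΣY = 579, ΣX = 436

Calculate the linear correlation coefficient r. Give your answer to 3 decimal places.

-0.854

r = (nΣXY − ΣXΣY) / √[(nΣX² − (ΣX)²)(nΣY² − (ΣY)²)]
Numerator: 20×11759 − 436×579 = -17264
Denominator: √[(214160 − 190096)(352220 − 335241)] = √[24064 × 16979] = 20213.4276
r = -17264 / 20213.4276 ≈ -0.854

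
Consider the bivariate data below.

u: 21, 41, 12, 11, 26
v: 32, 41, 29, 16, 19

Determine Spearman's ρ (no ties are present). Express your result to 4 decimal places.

0.7000

Rank u: 3, 5, 2, 1, 4
Rank v: 4, 5, 3, 1, 2
d = rank(u) − rank(v): -1, 0, -1, 0, 2; Σd² = 6
ρ = 1 − 6Σd² / [n(n²−1)] = 1 − 6×6 / (5×24) = 1 − 36/120 ≈ 0.7000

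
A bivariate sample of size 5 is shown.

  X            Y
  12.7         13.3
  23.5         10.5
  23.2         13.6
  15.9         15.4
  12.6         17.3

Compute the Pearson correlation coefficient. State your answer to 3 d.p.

-0.695

n = 5, ΣX = 87.9, ΣY = 70.1, ΣX² = 1663.35, ΣY² = 1008.55, ΣXY = 1194.02
nΣXY − ΣXΣY = 5970.1 − 6161.79 = -191.69
nΣX² − (ΣX)² = 8316.75 − 7726.41 = 590.34; nΣY² − (ΣY)² = 5042.75 − 4914.01 = 128.74
r = -191.69 / √(590.34 × 128.74) = -191.69 / 275.6816 ≈ -0.695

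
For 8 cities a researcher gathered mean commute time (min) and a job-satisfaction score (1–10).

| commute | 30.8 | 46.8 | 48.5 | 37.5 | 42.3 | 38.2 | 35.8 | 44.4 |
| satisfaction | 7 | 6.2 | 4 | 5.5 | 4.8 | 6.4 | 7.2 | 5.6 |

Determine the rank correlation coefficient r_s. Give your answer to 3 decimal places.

-0.690

Rank commute: 1, 7, 8, 3, 5, 4, 2, 6
Rank satisfaction: 7, 5, 1, 3, 2, 6, 8, 4
d = rank(commute) − rank(satisfaction): -6, 2, 7, 0, 3, -2, -6, 2; Σd² = 142
ρ = 1 − 6Σd² / [n(n²−1)] = 1 − 6×142 / (8×63) = 1 − 852/504 ≈ -0.690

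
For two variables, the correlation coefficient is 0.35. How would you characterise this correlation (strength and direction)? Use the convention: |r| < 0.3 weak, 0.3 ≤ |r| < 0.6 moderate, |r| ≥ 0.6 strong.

moderate positive

r = 0.35 > 0 so the relationship is positive.
|r| = 0.35, which falls in the moderate range.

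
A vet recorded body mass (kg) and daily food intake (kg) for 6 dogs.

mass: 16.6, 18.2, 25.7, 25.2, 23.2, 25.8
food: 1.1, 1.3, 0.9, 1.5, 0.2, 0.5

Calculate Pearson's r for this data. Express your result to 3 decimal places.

-0.310

n = 6, Σx = 134.7, Σy = 5.5, Σx² = 3106.21, Σy² = 6.25, Σxy = 120.39
nΣxy − ΣxΣy = 722.34 − 740.85 = -18.51
nΣx² − (Σx)² = 18637.26 − 18144.09 = 493.17; nΣy² − (Σy)² = 37.5 − 30.25 = 7.25
r = -18.51 / √(493.17 × 7.25) = -18.51 / 59.7953 ≈ -0.310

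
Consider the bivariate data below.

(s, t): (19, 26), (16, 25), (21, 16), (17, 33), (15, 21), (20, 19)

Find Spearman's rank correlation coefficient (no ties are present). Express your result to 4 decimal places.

Rank s: 4, 2, 6, 3, 1, 5
Rank t: 5, 4, 1, 6, 3, 2
d = rank(s) − rank(t): -1, -2, 5, -3, -2, 3; Σd² = 52
ρ = 1 − 6Σd² / [n(n²−1)] = 1 − 6×52 / (6×35) = 1 − 312/210 ≈ -0.4857

-0.4857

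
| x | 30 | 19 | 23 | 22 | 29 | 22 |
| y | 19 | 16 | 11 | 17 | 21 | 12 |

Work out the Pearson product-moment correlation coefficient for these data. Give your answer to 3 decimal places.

0.636

n = 6, Σx = 145, Σy = 96, Σx² = 3599, Σy² = 1612, Σxy = 2374
nΣxy − ΣxΣy = 14244 − 13920 = 324
nΣx² − (Σx)² = 21594 − 21025 = 569; nΣy² − (Σy)² = 9672 − 9216 = 456
r = 324 / √(569 × 456) = 324 / 509.3761 ≈ 0.636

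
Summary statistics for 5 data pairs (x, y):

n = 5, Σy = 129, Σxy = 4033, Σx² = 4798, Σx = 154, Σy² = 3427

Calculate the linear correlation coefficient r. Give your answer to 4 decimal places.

0.8127

r = (nΣxy − ΣxΣy) / √[(nΣx² − (Σx)²)(nΣy² − (Σy)²)]
Numerator: 5×4033 − 154×129 = 299
Denominator: √[(23990 − 23716)(17135 − 16641)] = √[274 × 494] = 367.9076
r = 299 / 367.9076 ≈ 0.8127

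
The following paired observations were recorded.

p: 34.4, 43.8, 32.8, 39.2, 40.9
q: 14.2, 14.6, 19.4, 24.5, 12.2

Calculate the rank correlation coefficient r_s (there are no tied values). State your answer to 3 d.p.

Rank p: 2, 5, 1, 3, 4
Rank q: 2, 3, 4, 5, 1
d = rank(p) − rank(q): 0, 2, -3, -2, 3; Σd² = 26
ρ = 1 − 6Σd² / [n(n²−1)] = 1 − 6×26 / (5×24) = 1 − 156/120 ≈ -0.300

-0.300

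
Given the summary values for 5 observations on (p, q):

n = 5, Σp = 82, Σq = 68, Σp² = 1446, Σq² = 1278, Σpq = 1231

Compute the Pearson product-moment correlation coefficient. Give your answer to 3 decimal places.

0.613

r = (nΣpq − ΣpΣq) / √[(nΣp² − (Σp)²)(nΣq² − (Σq)²)]
Numerator: 5×1231 − 82×68 = 579
Denominator: √[(7230 − 6724)(6390 − 4624)] = √[506 × 1766] = 945.3021
r = 579 / 945.3021 ≈ 0.613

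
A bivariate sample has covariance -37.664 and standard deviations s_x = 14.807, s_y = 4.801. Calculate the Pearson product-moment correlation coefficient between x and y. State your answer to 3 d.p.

-0.530

r = Cov(x,y) / (s_x · s_y) = -37.664 / (14.807 × 4.801)
  = -37.664 / 71.0884 ≈ -0.530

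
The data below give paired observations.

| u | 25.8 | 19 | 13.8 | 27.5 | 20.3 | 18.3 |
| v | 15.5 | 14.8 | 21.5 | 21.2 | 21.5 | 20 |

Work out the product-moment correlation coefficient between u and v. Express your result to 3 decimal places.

-0.209

n = 6, Σu = 124.7, Σv = 114.5, Σu² = 2720.31, Σv² = 2233.23, Σuv = 2363.25
nΣuv − ΣuΣv = 14179.5 − 14278.15 = -98.65
nΣu² − (Σu)² = 16321.86 − 15550.09 = 771.77; nΣv² − (Σv)² = 13399.38 − 13110.25 = 289.13
r = -98.65 / √(771.77 × 289.13) = -98.65 / 472.3789 ≈ -0.209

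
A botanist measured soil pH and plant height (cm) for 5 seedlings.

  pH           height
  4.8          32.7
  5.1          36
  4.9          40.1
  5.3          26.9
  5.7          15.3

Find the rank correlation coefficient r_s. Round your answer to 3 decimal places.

-0.700

Rank pH: 1, 3, 2, 4, 5
Rank height: 3, 4, 5, 2, 1
d = rank(pH) − rank(height): -2, -1, -3, 2, 4; Σd² = 34
ρ = 1 − 6Σd² / [n(n²−1)] = 1 − 6×34 / (5×24) = 1 − 204/120 ≈ -0.700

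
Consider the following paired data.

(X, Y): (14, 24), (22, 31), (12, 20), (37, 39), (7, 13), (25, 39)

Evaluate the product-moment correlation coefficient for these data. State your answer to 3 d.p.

n = 6, ΣX = 117, ΣY = 166, ΣX² = 2867, ΣY² = 5148, ΣXY = 3767
nΣXY − ΣXΣY = 22602 − 19422 = 3180
nΣX² − (ΣX)² = 17202 − 13689 = 3513; nΣY² − (ΣY)² = 30888 − 27556 = 3332
r = 3180 / √(3513 × 3332) = 3180 / 3421.3033 ≈ 0.929

0.929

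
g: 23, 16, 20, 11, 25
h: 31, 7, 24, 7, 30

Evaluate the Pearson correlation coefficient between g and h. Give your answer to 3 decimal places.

0.933

n = 5, Σg = 95, Σh = 99, Σg² = 1931, Σh² = 2535, Σgh = 2132
nΣgh − ΣgΣh = 10660 − 9405 = 1255
nΣg² − (Σg)² = 9655 − 9025 = 630; nΣh² − (Σh)² = 12675 − 9801 = 2874
r = 1255 / √(630 × 2874) = 1255 / 1345.5928 ≈ 0.933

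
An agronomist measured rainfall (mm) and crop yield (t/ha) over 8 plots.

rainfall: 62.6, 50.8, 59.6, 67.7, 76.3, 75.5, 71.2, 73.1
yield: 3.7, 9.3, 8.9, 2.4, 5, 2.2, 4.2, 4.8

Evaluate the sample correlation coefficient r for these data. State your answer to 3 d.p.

n = 8, Σx = 536.8, Σy = 40.5, Σx² = 36569.84, Σy² = 255.67, Σxy = 2594.5
nΣxy − ΣxΣy = 20756 − 21740.4 = -984.4
nΣx² − (Σx)² = 292558.72 − 288154.24 = 4404.48; nΣy² − (Σy)² = 2045.36 − 1640.25 = 405.11
r = -984.4 / √(4404.48 × 405.11) = -984.4 / 1335.7765 ≈ -0.737

-0.737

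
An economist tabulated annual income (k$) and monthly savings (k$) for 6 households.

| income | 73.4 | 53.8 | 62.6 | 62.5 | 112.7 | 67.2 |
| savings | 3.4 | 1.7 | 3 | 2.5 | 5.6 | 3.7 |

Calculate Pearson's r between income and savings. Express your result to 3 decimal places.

0.949

n = 6, Σx = 432.2, Σy = 19.9, Σx² = 33324.14, Σy² = 74.75, Σxy = 1564.83
nΣxy − ΣxΣy = 9388.98 − 8600.78 = 788.2
nΣx² − (Σx)² = 199944.84 − 186796.84 = 13148; nΣy² − (Σy)² = 448.5 − 396.01 = 52.49
r = 788.2 / √(13148 × 52.49) = 788.2 / 830.7458 ≈ 0.949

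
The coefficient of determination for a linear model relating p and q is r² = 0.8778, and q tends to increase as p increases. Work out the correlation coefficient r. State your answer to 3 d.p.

|r| = √0.8778 = 0.937
The association is positive, so r = 0.937.

0.937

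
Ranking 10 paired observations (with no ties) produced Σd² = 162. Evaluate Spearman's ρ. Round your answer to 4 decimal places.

ρ = 1 − 6Σd² / [n(n²−1)] = 1 − 6×162 / (10×99)
  = 1 − 972/990 = 1 − 0.98182 ≈ 0.0182

0.0182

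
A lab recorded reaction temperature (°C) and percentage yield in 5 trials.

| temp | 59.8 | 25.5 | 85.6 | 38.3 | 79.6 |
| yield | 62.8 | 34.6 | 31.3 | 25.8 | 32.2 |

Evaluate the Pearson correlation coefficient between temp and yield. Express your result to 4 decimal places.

0.0560

n = 5, Σx = 288.8, Σy = 186.7, Σx² = 19356.7, Σy² = 7823.17, Σxy = 10868.28
nΣxy − ΣxΣy = 54341.4 − 53918.96 = 422.44
nΣx² − (Σx)² = 96783.5 − 83405.44 = 13378.06; nΣy² − (Σy)² = 39115.85 − 34856.89 = 4258.96
r = 422.44 / √(13378.06 × 4258.96) = 422.44 / 7548.2861 ≈ 0.0560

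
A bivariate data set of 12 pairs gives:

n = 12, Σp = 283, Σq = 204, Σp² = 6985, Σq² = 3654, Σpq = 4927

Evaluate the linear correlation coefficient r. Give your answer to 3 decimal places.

r = (nΣpq − ΣpΣq) / √[(nΣp² − (Σp)²)(nΣq² − (Σq)²)]
Numerator: 12×4927 − 283×204 = 1392
Denominator: √[(83820 − 80089)(43848 − 41616)] = √[3731 × 2232] = 2885.7567
r = 1392 / 2885.7567 ≈ 0.482

0.482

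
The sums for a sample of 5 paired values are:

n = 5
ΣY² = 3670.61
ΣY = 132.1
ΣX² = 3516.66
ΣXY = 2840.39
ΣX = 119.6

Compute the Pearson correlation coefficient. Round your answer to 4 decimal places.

-0.9284

r = (nΣXY − ΣXΣY) / √[(nΣX² − (ΣX)²)(nΣY² − (ΣY)²)]
Numerator: 5×2840.39 − 119.6×132.1 = -1597.21
Denominator: √[(17583.3 − 14304.16)(18353.05 − 17450.41)] = √[3279.14 × 902.64] = 1720.4310
r = -1597.21 / 1720.4310 ≈ -0.9284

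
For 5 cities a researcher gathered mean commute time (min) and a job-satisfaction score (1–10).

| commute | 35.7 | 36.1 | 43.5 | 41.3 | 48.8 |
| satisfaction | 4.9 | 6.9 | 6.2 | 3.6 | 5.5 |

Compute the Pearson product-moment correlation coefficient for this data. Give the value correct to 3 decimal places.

n = 5, Σx = 205.4, Σy = 27.1, Σx² = 8557.08, Σy² = 153.27, Σxy = 1110.8
nΣxy − ΣxΣy = 5554 − 5566.34 = -12.34
nΣx² − (Σx)² = 42785.4 − 42189.16 = 596.24; nΣy² − (Σy)² = 766.35 − 734.41 = 31.94
r = -12.34 / √(596.24 × 31.94) = -12.34 / 137.9997 ≈ -0.089

-0.089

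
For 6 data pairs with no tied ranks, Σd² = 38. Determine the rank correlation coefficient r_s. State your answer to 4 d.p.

ρ = 1 − 6Σd² / [n(n²−1)] = 1 − 6×38 / (6×35)
  = 1 − 228/210 = 1 − 1.08571 ≈ -0.0857

-0.0857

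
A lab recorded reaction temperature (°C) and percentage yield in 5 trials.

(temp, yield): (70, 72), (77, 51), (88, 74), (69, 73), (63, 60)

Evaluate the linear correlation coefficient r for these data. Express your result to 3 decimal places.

n = 5, Σx = 367, Σy = 330, Σx² = 27303, Σy² = 22190, Σxy = 24296
nΣxy − ΣxΣy = 121480 − 121110 = 370
nΣx² − (Σx)² = 136515 − 134689 = 1826; nΣy² − (Σy)² = 110950 − 108900 = 2050
r = 370 / √(1826 × 2050) = 370 / 1934.7610 ≈ 0.191

0.191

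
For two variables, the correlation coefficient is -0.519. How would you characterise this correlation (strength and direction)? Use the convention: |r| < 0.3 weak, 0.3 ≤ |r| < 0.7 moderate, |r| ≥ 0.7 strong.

moderate negative

r = -0.519 < 0 so the relationship is negative.
|r| = 0.519, which falls in the moderate range.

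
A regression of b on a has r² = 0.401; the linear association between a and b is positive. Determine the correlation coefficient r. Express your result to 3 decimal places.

0.633

|r| = √0.401 = 0.633
The association is positive, so r = 0.633.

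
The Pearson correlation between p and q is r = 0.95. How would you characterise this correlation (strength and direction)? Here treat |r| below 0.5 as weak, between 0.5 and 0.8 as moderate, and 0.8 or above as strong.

r = 0.95 > 0 so the relationship is positive.
|r| = 0.95, which falls in the strong range.

strong positive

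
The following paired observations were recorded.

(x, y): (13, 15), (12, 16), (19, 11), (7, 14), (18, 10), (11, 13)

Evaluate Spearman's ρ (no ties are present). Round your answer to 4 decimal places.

Rank x: 4, 3, 6, 1, 5, 2
Rank y: 5, 6, 2, 4, 1, 3
d = rank(x) − rank(y): -1, -3, 4, -3, 4, -1; Σd² = 52
ρ = 1 − 6Σd² / [n(n²−1)] = 1 − 6×52 / (6×35) = 1 − 312/210 ≈ -0.4857

-0.4857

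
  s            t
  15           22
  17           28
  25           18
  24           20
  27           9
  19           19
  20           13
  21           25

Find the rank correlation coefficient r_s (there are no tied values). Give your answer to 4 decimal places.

-0.6190

Rank s: 1, 2, 7, 6, 8, 3, 4, 5
Rank t: 6, 8, 3, 5, 1, 4, 2, 7
d = rank(s) − rank(t): -5, -6, 4, 1, 7, -1, 2, -2; Σd² = 136
ρ = 1 − 6Σd² / [n(n²−1)] = 1 − 6×136 / (8×63) = 1 − 816/504 ≈ -0.6190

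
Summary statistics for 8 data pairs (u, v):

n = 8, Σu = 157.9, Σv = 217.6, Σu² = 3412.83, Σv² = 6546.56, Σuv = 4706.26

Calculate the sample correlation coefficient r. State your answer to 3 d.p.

r = (nΣuv − ΣuΣv) / √[(nΣu² − (Σu)²)(nΣv² − (Σv)²)]
Numerator: 8×4706.26 − 157.9×217.6 = 3291.04
Denominator: √[(27302.64 − 24932.41)(52372.48 − 47349.76)] = √[2370.23 × 5022.72] = 3450.3625
r = 3291.04 / 3450.3625 ≈ 0.954

0.954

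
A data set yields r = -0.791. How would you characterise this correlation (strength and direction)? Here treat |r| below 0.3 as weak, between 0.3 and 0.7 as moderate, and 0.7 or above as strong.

strong negative

r = -0.791 < 0 so the relationship is negative.
|r| = 0.791, which falls in the strong range.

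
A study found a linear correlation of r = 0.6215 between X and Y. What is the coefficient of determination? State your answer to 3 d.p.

r² = (0.6215)² = 0.386

0.386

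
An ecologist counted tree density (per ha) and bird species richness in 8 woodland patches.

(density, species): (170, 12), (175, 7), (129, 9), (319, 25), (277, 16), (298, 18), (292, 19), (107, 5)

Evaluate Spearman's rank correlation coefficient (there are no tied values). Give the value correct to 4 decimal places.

Rank density: 3, 4, 2, 8, 5, 7, 6, 1
Rank species: 4, 2, 3, 8, 5, 6, 7, 1
d = rank(density) − rank(species): -1, 2, -1, 0, 0, 1, -1, 0; Σd² = 8
ρ = 1 − 6Σd² / [n(n²−1)] = 1 − 6×8 / (8×63) = 1 − 48/504 ≈ 0.9048

0.9048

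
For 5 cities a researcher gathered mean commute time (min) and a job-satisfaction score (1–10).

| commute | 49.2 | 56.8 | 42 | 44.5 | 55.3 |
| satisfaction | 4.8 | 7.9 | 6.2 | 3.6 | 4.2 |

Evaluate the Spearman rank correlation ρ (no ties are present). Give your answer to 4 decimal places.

0.3000

Rank commute: 3, 5, 1, 2, 4
Rank satisfaction: 3, 5, 4, 1, 2
d = rank(commute) − rank(satisfaction): 0, 0, -3, 1, 2; Σd² = 14
ρ = 1 − 6Σd² / [n(n²−1)] = 1 − 6×14 / (5×24) = 1 − 84/120 ≈ 0.3000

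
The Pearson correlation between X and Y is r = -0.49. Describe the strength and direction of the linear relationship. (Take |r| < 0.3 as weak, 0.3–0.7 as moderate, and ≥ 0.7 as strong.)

moderate negative

r = -0.49 < 0 so the relationship is negative.
|r| = 0.49, which falls in the moderate range.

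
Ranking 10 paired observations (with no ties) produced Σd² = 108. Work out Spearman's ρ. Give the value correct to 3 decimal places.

ρ = 1 − 6Σd² / [n(n²−1)] = 1 − 6×108 / (10×99)
  = 1 − 648/990 = 1 − 0.6545 ≈ 0.345

0.345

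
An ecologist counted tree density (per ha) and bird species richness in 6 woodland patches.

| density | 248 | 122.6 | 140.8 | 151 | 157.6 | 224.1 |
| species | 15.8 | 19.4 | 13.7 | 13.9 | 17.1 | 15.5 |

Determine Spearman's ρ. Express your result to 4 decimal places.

Rank density: 6, 1, 2, 3, 4, 5
Rank species: 4, 6, 1, 2, 5, 3
d = rank(density) − rank(species): 2, -5, 1, 1, -1, 2; Σd² = 36
ρ = 1 − 6Σd² / [n(n²−1)] = 1 − 6×36 / (6×35) = 1 − 216/210 ≈ -0.0286

-0.0286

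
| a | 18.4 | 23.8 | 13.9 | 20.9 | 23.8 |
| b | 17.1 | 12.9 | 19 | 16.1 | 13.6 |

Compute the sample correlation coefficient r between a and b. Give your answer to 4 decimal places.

-0.9718

n = 5, Σa = 100.8, Σb = 78.7, Σa² = 2101.46, Σb² = 1263.99, Σab = 1545.93
nΣab − ΣaΣb = 7729.65 − 7932.96 = -203.31
nΣa² − (Σa)² = 10507.3 − 10160.64 = 346.66; nΣb² − (Σb)² = 6319.95 − 6193.69 = 126.26
r = -203.31 / √(346.66 × 126.26) = -203.31 / 209.2111 ≈ -0.9718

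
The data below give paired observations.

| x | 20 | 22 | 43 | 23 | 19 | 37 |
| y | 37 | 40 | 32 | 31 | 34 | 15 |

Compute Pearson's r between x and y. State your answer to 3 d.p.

-0.581

n = 6, Σx = 164, Σy = 189, Σx² = 4992, Σy² = 6335, Σxy = 4910
nΣxy − ΣxΣy = 29460 − 30996 = -1536
nΣx² − (Σx)² = 29952 − 26896 = 3056; nΣy² − (Σy)² = 38010 − 35721 = 2289
r = -1536 / √(3056 × 2289) = -1536 / 2644.8410 ≈ -0.581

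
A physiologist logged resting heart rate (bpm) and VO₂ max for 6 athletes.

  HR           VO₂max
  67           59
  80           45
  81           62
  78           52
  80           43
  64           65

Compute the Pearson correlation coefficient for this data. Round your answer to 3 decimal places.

n = 6, Σx = 450, Σy = 326, Σx² = 34030, Σy² = 18128, Σxy = 24231
nΣxy − ΣxΣy = 145386 − 146700 = -1314
nΣx² − (Σx)² = 204180 − 202500 = 1680; nΣy² − (Σy)² = 108768 − 106276 = 2492
r = -1314 / √(1680 × 2492) = -1314 / 2046.1085 ≈ -0.642

-0.642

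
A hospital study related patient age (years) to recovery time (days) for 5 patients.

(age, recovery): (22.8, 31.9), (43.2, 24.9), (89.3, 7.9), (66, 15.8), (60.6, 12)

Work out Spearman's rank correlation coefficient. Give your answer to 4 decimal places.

Rank age: 1, 2, 5, 4, 3
Rank recovery: 5, 4, 1, 3, 2
d = rank(age) − rank(recovery): -4, -2, 4, 1, 1; Σd² = 38
ρ = 1 − 6Σd² / [n(n²−1)] = 1 − 6×38 / (5×24) = 1 − 228/120 ≈ -0.9000

-0.9000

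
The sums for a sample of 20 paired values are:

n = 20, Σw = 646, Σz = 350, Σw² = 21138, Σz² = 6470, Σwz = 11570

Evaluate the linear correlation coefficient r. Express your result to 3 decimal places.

r = (nΣwz − ΣwΣz) / √[(nΣw² − (Σw)²)(nΣz² − (Σz)²)]
Numerator: 20×11570 − 646×350 = 5300
Denominator: √[(422760 − 417316)(129400 − 122500)] = √[5444 × 6900] = 6128.9151
r = 5300 / 6128.9151 ≈ 0.865

0.865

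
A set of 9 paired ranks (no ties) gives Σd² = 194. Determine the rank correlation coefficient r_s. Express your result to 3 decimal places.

ρ = 1 − 6Σd² / [n(n²−1)] = 1 − 6×194 / (9×80)
  = 1 − 1164/720 = 1 − 1.6167 ≈ -0.617

-0.617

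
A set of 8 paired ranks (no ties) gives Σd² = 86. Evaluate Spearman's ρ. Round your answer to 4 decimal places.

ρ = 1 − 6Σd² / [n(n²−1)] = 1 − 6×86 / (8×63)
  = 1 − 516/504 = 1 − 1.02381 ≈ -0.0238

-0.0238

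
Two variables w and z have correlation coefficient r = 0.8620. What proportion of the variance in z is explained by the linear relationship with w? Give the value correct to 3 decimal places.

r² = (0.8620)² = 0.743

0.743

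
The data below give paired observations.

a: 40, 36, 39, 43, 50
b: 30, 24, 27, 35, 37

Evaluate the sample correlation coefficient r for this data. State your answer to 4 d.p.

0.9307

n = 5, Σa = 208, Σb = 153, Σa² = 8766, Σb² = 4799, Σab = 6472
nΣab − ΣaΣb = 32360 − 31824 = 536
nΣa² − (Σa)² = 43830 − 43264 = 566; nΣb² − (Σb)² = 23995 − 23409 = 586
r = 536 / √(566 × 586) = 536 / 575.9132 ≈ 0.9307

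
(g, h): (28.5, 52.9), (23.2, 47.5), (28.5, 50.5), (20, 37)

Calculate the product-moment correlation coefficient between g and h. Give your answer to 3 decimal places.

0.930

n = 4, Σg = 100.2, Σh = 187.9, Σg² = 2562.74, Σh² = 8973.91, Σgh = 4788.9
nΣgh − ΣgΣh = 19155.6 − 18827.58 = 328.02
nΣg² − (Σg)² = 10250.96 − 10040.04 = 210.92; nΣh² − (Σh)² = 35895.64 − 35306.41 = 589.23
r = 328.02 / √(210.92 × 589.23) = 328.02 / 352.5342 ≈ 0.930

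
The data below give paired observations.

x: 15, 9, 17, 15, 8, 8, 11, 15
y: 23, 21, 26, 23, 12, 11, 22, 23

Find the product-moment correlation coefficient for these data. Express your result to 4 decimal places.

0.8488

n = 8, Σx = 98, Σy = 161, Σx² = 1294, Σy² = 3453, Σxy = 2092
nΣxy − ΣxΣy = 16736 − 15778 = 958
nΣx² − (Σx)² = 10352 − 9604 = 748; nΣy² − (Σy)² = 27624 − 25921 = 1703
r = 958 / √(748 × 1703) = 958 / 1128.6470 ≈ 0.8488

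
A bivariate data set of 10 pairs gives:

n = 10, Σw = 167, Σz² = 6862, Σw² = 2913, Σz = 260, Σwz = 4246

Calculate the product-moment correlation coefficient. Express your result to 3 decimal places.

-0.853

r = (nΣwz − ΣwΣz) / √[(nΣw² − (Σw)²)(nΣz² − (Σz)²)]
Numerator: 10×4246 − 167×260 = -960
Denominator: √[(29130 − 27889)(68620 − 67600)] = √[1241 × 1020] = 1125.0867
r = -960 / 1125.0867 ≈ -0.853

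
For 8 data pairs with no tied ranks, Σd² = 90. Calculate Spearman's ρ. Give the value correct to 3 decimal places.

-0.071

ρ = 1 − 6Σd² / [n(n²−1)] = 1 − 6×90 / (8×63)
  = 1 − 540/504 = 1 − 1.0714 ≈ -0.071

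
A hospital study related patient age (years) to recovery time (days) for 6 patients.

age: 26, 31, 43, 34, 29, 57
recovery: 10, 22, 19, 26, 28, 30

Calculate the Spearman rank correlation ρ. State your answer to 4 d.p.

Rank age: 1, 3, 5, 4, 2, 6
Rank recovery: 1, 3, 2, 4, 5, 6
d = rank(age) − rank(recovery): 0, 0, 3, 0, -3, 0; Σd² = 18
ρ = 1 − 6Σd² / [n(n²−1)] = 1 − 6×18 / (6×35) = 1 − 108/210 ≈ 0.4857

0.4857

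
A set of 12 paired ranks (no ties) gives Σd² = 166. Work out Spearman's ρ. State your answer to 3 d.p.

ρ = 1 − 6Σd² / [n(n²−1)] = 1 − 6×166 / (12×143)
  = 1 − 996/1716 = 1 − 0.5804 ≈ 0.420

0.420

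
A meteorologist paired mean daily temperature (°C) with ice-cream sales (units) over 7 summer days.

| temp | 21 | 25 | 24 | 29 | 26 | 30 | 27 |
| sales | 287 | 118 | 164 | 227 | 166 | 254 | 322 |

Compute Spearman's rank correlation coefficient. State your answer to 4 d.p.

0.2500

Rank temp: 1, 3, 2, 6, 4, 7, 5
Rank sales: 6, 1, 2, 4, 3, 5, 7
d = rank(temp) − rank(sales): -5, 2, 0, 2, 1, 2, -2; Σd² = 42
ρ = 1 − 6Σd² / [n(n²−1)] = 1 − 6×42 / (7×48) = 1 − 252/336 ≈ 0.2500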